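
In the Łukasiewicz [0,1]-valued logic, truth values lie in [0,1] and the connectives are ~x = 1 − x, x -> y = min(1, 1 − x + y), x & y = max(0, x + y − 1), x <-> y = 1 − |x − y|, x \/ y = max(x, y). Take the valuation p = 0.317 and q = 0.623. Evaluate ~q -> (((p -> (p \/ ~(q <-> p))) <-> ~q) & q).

~q = 1 − 0.623 = 0.377
q <-> p = 1 − |0.623 − 0.317| = 1 − 0.306 = 0.694
~(q <-> p) = 1 − 0.694 = 0.306
p \/ ~(q <-> p) = max(0.317, 0.306) = 0.317
p -> (p \/ ~(q <-> p)) = min(1, 1 − 0.317 + 0.317) = min(1, 1.000) = 1.000
(p -> (p \/ ~(q <-> p))) <-> ~q = 1 − |1.000 − 0.377| = 1 − 0.623 = 0.377
((p -> (p \/ ~(q <-> p))) <-> ~q) & q = max(0, 0.377 + 0.623 − 1) = max(0, 0.000) = 0.000
~q -> (((p -> (p \/ ~(q <-> p))) <-> ~q) & q) = min(1, 1 − 0.377 + 0.000) = min(1, 0.623) = 0.623

0.623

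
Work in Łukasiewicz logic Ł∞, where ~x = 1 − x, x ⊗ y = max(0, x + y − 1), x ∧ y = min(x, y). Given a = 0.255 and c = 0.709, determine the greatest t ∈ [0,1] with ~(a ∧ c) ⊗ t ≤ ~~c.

a ∧ c = min(0.255, 0.709) = 0.255
~(a ∧ c) = 1 − 0.255 = 0.745
So the left factor is ~(a ∧ c) = 0.745.
~c = 1 − 0.709 = 0.291
~~c = 1 − 0.291 = 0.709
So the right-hand bound is ~~c = 0.709.
The residuum of the Łukasiewicz t-norm gives the supremum: min(1, 1 − 0.745 + 0.709).
1 − 0.745 + 0.709 = 0.964, so t = min(1, 0.964) = 0.964.
Check: 0.745 ⊗ 0.964 = max(0, 0.709) = 0.709 ≤ 0.709.

0.964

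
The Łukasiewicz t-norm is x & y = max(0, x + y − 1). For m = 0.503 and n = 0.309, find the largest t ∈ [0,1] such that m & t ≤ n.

The residuum of the Łukasiewicz t-norm gives the supremum: min(1, 1 − 0.503 + 0.309).
1 − 0.503 + 0.309 = 0.806, so t = min(1, 0.806) = 0.806.
Check: 0.503 & 0.806 = max(0, 0.309) = 0.309 ≤ 0.309.

0.806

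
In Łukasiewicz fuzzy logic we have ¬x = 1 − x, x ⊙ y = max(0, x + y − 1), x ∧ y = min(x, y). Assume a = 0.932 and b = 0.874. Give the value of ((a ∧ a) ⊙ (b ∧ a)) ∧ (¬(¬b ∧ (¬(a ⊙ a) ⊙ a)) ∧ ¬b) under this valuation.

0.126

a ∧ a = min(0.932, 0.932) = 0.932
b ∧ a = min(0.874, 0.932) = 0.874
(a ∧ a) ⊙ (b ∧ a) = max(0, 0.932 + 0.874 − 1) = max(0, 0.806) = 0.806
¬b = 1 − 0.874 = 0.126
a ⊙ a = max(0, 0.932 + 0.932 − 1) = max(0, 0.864) = 0.864
¬(a ⊙ a) = 1 − 0.864 = 0.136
¬(a ⊙ a) ⊙ a = max(0, 0.136 + 0.932 − 1) = max(0, 0.068) = 0.068
¬b ∧ (¬(a ⊙ a) ⊙ a) = min(0.126, 0.068) = 0.068
¬(¬b ∧ (¬(a ⊙ a) ⊙ a)) = 1 − 0.068 = 0.932
¬(¬b ∧ (¬(a ⊙ a) ⊙ a)) ∧ ¬b = min(0.932, 0.126) = 0.126
((a ∧ a) ⊙ (b ∧ a)) ∧ (¬(¬b ∧ (¬(a ⊙ a) ⊙ a)) ∧ ¬b) = min(0.806, 0.126) = 0.126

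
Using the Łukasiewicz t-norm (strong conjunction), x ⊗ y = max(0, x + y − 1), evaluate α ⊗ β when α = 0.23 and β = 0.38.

0.00

α ⊗ β = max(0, 0.23 + 0.38 − 1) = max(0, -0.39) = 0.00
For comparison, the Gödel (minimum) t-norm min(x, y) would give 0.23.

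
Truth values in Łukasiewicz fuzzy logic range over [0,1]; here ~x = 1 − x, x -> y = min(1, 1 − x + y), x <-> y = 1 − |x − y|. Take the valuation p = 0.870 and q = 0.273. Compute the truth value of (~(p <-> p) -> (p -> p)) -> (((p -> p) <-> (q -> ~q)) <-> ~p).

0.130

p <-> p = 1 − |0.870 − 0.870| = 1 − 0.000 = 1.000
~(p <-> p) = 1 − 1.000 = 0.000
p -> p = min(1, 1 − 0.870 + 0.870) = min(1, 1.000) = 1.000
~(p <-> p) -> (p -> p) = min(1, 1 − 0.000 + 1.000) = min(1, 2.000) = 1.000
~q = 1 − 0.273 = 0.727
q -> ~q = min(1, 1 − 0.273 + 0.727) = min(1, 1.454) = 1.000
(p -> p) <-> (q -> ~q) = 1 − |1.000 − 1.000| = 1 − 0.000 = 1.000
~p = 1 − 0.870 = 0.130
((p -> p) <-> (q -> ~q)) <-> ~p = 1 − |1.000 − 0.130| = 1 − 0.870 = 0.130
(~(p <-> p) -> (p -> p)) -> (((p -> p) <-> (q -> ~q)) <-> ~p) = min(1, 1 − 1.000 + 0.130) = min(1, 0.130) = 0.130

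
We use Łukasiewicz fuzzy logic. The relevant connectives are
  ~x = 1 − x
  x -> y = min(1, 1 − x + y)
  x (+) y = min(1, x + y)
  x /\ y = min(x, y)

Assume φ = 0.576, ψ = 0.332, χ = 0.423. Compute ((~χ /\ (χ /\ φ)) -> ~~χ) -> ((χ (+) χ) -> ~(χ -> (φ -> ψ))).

~χ = 1 − 0.423 = 0.577
χ /\ φ = min(0.423, 0.576) = 0.423
~χ /\ (χ /\ φ) = min(0.577, 0.423) = 0.423
~~χ = 1 − 0.577 = 0.423
(~χ /\ (χ /\ φ)) -> ~~χ = min(1, 1 − 0.423 + 0.423) = min(1, 1.000) = 1.000
χ (+) χ = min(1, 0.423 + 0.423) = min(1, 0.846) = 0.846
φ -> ψ = min(1, 1 − 0.576 + 0.332) = min(1, 0.756) = 0.756
χ -> (φ -> ψ) = min(1, 1 − 0.423 + 0.756) = min(1, 1.333) = 1.000
~(χ -> (φ -> ψ)) = 1 − 1.000 = 0.000
(χ (+) χ) -> ~(χ -> (φ -> ψ)) = min(1, 1 − 0.846 + 0.000) = min(1, 0.154) = 0.154
((~χ /\ (χ /\ φ)) -> ~~χ) -> ((χ (+) χ) -> ~(χ -> (φ -> ψ))) = min(1, 1 − 1.000 + 0.154) = min(1, 0.154) = 0.154

0.154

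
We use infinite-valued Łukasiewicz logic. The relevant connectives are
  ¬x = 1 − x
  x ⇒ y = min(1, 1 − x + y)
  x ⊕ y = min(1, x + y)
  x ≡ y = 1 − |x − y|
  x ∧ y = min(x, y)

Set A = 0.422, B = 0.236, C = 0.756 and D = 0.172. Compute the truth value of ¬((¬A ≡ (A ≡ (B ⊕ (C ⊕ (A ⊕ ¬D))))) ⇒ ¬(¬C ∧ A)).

¬A = 1 − 0.422 = 0.578
¬D = 1 − 0.172 = 0.828
A ⊕ ¬D = min(1, 0.422 + 0.828) = min(1, 1.250) = 1.000
C ⊕ (A ⊕ ¬D) = min(1, 0.756 + 1.000) = min(1, 1.756) = 1.000
B ⊕ (C ⊕ (A ⊕ ¬D)) = min(1, 0.236 + 1.000) = min(1, 1.236) = 1.000
A ≡ (B ⊕ (C ⊕ (A ⊕ ¬D))) = 1 − |0.422 − 1.000| = 1 − 0.578 = 0.422
¬A ≡ (A ≡ (B ⊕ (C ⊕ (A ⊕ ¬D)))) = 1 − |0.578 − 0.422| = 1 − 0.156 = 0.844
¬C = 1 − 0.756 = 0.244
¬C ∧ A = min(0.244, 0.422) = 0.244
¬(¬C ∧ A) = 1 − 0.244 = 0.756
(¬A ≡ (A ≡ (B ⊕ (C ⊕ (A ⊕ ¬D))))) ⇒ ¬(¬C ∧ A) = min(1, 1 − 0.844 + 0.756) = min(1, 0.912) = 0.912
¬((¬A ≡ (A ≡ (B ⊕ (C ⊕ (A ⊕ ¬D))))) ⇒ ¬(¬C ∧ A)) = 1 − 0.912 = 0.088

0.088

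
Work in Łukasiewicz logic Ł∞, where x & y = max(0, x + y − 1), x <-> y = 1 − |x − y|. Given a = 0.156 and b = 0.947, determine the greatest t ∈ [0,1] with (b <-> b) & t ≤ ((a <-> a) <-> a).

b <-> b = 1 − |0.947 − 0.947| = 1 − 0.000 = 1.000
So the left factor is b <-> b = 1.000.
a <-> a = 1 − |0.156 − 0.156| = 1 − 0.000 = 1.000
(a <-> a) <-> a = 1 − |1.000 − 0.156| = 1 − 0.844 = 0.156
So the right-hand bound is (a <-> a) <-> a = 0.156.
The residuum of the Łukasiewicz t-norm gives the supremum: min(1, 1 − 1.000 + 0.156).
1 − 1.000 + 0.156 = 0.156, so t = min(1, 0.156) = 0.156.
Check: 1.000 & 0.156 = max(0, 0.156) = 0.156 ≤ 0.156.

0.156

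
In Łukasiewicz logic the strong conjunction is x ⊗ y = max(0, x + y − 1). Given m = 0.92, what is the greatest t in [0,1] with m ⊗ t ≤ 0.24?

The residuum of the Łukasiewicz t-norm gives the supremum: min(1, 1 − 0.92 + 0.24).
1 − 0.92 + 0.24 = 0.32, so t = min(1, 0.32) = 0.32.
Check: 0.92 ⊗ 0.32 = max(0, 0.24) = 0.24 ≤ 0.24.

0.32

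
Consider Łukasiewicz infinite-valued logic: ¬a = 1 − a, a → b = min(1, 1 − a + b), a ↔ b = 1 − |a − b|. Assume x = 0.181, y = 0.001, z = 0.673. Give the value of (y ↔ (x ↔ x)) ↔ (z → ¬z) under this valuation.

x ↔ x = 1 − |0.181 − 0.181| = 1 − 0.000 = 1.000
y ↔ (x ↔ x) = 1 − |0.001 − 1.000| = 1 − 0.999 = 0.001
¬z = 1 − 0.673 = 0.327
z → ¬z = min(1, 1 − 0.673 + 0.327) = min(1, 0.654) = 0.654
(y ↔ (x ↔ x)) ↔ (z → ¬z) = 1 − |0.001 − 0.654| = 1 − 0.653 = 0.347

0.347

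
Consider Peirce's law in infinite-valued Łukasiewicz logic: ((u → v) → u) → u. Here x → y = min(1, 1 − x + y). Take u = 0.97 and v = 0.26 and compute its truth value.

0.97

u → v = min(1, 1 − 0.97 + 0.26) = min(1, 0.29) = 0.29
(u → v) → u = min(1, 1 − 0.29 + 0.97) = min(1, 1.68) = 1.00
((u → v) → u) → u = min(1, 1 − 1.00 + 0.97) = min(1, 0.97) = 0.97
(The value 0.97 < 1 shows this instance is not satisfied; not a Ł∞-tautology in general.)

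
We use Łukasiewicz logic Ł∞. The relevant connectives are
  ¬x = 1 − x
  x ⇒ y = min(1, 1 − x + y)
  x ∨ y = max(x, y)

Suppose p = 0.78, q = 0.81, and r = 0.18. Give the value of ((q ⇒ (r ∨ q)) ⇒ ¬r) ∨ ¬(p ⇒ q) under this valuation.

0.82

r ∨ q = max(0.18, 0.81) = 0.81
q ⇒ (r ∨ q) = min(1, 1 − 0.81 + 0.81) = min(1, 1.00) = 1.00
¬r = 1 − 0.18 = 0.82
(q ⇒ (r ∨ q)) ⇒ ¬r = min(1, 1 − 1.00 + 0.82) = min(1, 0.82) = 0.82
p ⇒ q = min(1, 1 − 0.78 + 0.81) = min(1, 1.03) = 1.00
¬(p ⇒ q) = 1 − 1.00 = 0.00
((q ⇒ (r ∨ q)) ⇒ ¬r) ∨ ¬(p ⇒ q) = max(0.82, 0.00) = 0.82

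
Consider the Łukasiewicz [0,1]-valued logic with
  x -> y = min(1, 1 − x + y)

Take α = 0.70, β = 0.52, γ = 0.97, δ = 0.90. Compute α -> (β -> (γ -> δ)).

γ -> δ = min(1, 1 − 0.97 + 0.90) = min(1, 0.93) = 0.93
β -> (γ -> δ) = min(1, 1 − 0.52 + 0.93) = min(1, 1.41) = 1.00
α -> (β -> (γ -> δ)) = min(1, 1 − 0.70 + 1.00) = min(1, 1.30) = 1.00

1.00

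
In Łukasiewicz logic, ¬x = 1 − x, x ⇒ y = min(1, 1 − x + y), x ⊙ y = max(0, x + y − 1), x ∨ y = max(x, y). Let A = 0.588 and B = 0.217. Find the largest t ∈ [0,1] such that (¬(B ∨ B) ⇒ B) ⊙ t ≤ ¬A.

0.978

B ∨ B = max(0.217, 0.217) = 0.217
¬(B ∨ B) = 1 − 0.217 = 0.783
¬(B ∨ B) ⇒ B = min(1, 1 − 0.783 + 0.217) = min(1, 0.434) = 0.434
So the left factor is ¬(B ∨ B) ⇒ B = 0.434.
¬A = 1 − 0.588 = 0.412
So the right-hand bound is ¬A = 0.412.
The residuum of the Łukasiewicz t-norm gives the supremum: min(1, 1 − 0.434 + 0.412).
1 − 0.434 + 0.412 = 0.978, so t = min(1, 0.978) = 0.978.
Check: 0.434 ⊙ 0.978 = max(0, 0.412) = 0.412 ≤ 0.412.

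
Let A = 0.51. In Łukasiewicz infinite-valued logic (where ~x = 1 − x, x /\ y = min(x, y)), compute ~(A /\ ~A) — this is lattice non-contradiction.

0.51

~A = 1 − 0.51 = 0.49
A /\ ~A = min(0.51, 0.49) = 0.49
~(A /\ ~A) = 1 − 0.49 = 0.51
(The value 0.51 < 1 shows this instance is not satisfied; not a Ł∞-tautology — its value is 1 − min(a, 1−a).)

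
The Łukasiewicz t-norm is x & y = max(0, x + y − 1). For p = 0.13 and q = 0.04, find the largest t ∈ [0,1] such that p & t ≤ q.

0.91

The residuum of the Łukasiewicz t-norm gives the supremum: min(1, 1 − 0.13 + 0.04).
1 − 0.13 + 0.04 = 0.91, so t = min(1, 0.91) = 0.91.
Check: 0.13 & 0.91 = max(0, 0.04) = 0.04 ≤ 0.04.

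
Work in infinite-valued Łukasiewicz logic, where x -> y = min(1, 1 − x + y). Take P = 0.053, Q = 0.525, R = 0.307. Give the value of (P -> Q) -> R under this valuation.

P -> Q = min(1, 1 − 0.053 + 0.525) = min(1, 1.472) = 1.000
(P -> Q) -> R = min(1, 1 − 1.000 + 0.307) = min(1, 0.307) = 0.307

0.307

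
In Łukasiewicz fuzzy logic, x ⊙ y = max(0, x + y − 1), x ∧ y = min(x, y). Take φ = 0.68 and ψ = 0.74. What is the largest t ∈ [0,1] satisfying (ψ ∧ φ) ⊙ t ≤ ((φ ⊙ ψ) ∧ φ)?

0.74

ψ ∧ φ = min(0.74, 0.68) = 0.68
So the left factor is ψ ∧ φ = 0.68.
φ ⊙ ψ = max(0, 0.68 + 0.74 − 1) = max(0, 0.42) = 0.42
(φ ⊙ ψ) ∧ φ = min(0.42, 0.68) = 0.42
So the right-hand bound is (φ ⊙ ψ) ∧ φ = 0.42.
The residuum of the Łukasiewicz t-norm gives the supremum: min(1, 1 − 0.68 + 0.42).
1 − 0.68 + 0.42 = 0.74, so t = min(1, 0.74) = 0.74.
Check: 0.68 ⊙ 0.74 = max(0, 0.42) = 0.42 ≤ 0.42.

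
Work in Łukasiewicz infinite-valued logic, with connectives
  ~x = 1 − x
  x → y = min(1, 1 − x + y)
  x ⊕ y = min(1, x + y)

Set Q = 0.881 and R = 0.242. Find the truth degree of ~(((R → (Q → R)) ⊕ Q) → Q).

Q → R = min(1, 1 − 0.881 + 0.242) = min(1, 0.361) = 0.361
R → (Q → R) = min(1, 1 − 0.242 + 0.361) = min(1, 1.119) = 1.000
(R → (Q → R)) ⊕ Q = min(1, 1.000 + 0.881) = min(1, 1.881) = 1.000
((R → (Q → R)) ⊕ Q) → Q = min(1, 1 − 1.000 + 0.881) = min(1, 0.881) = 0.881
~(((R → (Q → R)) ⊕ Q) → Q) = 1 − 0.881 = 0.119

0.119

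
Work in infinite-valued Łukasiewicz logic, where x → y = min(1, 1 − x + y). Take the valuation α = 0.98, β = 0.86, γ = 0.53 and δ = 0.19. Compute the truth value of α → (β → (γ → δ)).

γ → δ = min(1, 1 − 0.53 + 0.19) = min(1, 0.66) = 0.66
β → (γ → δ) = min(1, 1 − 0.86 + 0.66) = min(1, 0.80) = 0.80
α → (β → (γ → δ)) = min(1, 1 − 0.98 + 0.80) = min(1, 0.82) = 0.82

0.82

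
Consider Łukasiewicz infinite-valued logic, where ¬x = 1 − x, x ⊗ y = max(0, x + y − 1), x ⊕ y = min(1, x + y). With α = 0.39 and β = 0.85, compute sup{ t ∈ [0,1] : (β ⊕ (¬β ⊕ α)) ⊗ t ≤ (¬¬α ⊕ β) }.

¬β = 1 − 0.85 = 0.15
¬β ⊕ α = min(1, 0.15 + 0.39) = min(1, 0.54) = 0.54
β ⊕ (¬β ⊕ α) = min(1, 0.85 + 0.54) = min(1, 1.39) = 1.00
So the left factor is β ⊕ (¬β ⊕ α) = 1.00.
¬α = 1 − 0.39 = 0.61
¬¬α = 1 − 0.61 = 0.39
¬¬α ⊕ β = min(1, 0.39 + 0.85) = min(1, 1.24) = 1.00
So the right-hand bound is ¬¬α ⊕ β = 1.00.
The residuum of the Łukasiewicz t-norm gives the supremum: min(1, 1 − 1.00 + 1.00).
1 − 1.00 + 1.00 = 1.00, so t = min(1, 1.00) = 1.00.
Check: 1.00 ⊗ 1.00 = max(0, 1.00) = 1.00 ≤ 1.00.

1.00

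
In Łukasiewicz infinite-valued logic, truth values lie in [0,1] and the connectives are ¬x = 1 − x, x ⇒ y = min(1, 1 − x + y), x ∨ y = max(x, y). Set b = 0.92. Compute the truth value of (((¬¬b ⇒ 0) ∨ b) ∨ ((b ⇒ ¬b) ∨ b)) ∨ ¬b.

¬b = 1 − 0.92 = 0.08
¬¬b = 1 − 0.08 = 0.92
¬¬b ⇒ 0 = min(1, 1 − 0.92 + 0.00) = min(1, 0.08) = 0.08
(¬¬b ⇒ 0) ∨ b = max(0.08, 0.92) = 0.92
b ⇒ ¬b = min(1, 1 − 0.92 + 0.08) = min(1, 0.16) = 0.16
(b ⇒ ¬b) ∨ b = max(0.16, 0.92) = 0.92
((¬¬b ⇒ 0) ∨ b) ∨ ((b ⇒ ¬b) ∨ b) = max(0.92, 0.92) = 0.92
(((¬¬b ⇒ 0) ∨ b) ∨ ((b ⇒ ¬b) ∨ b)) ∨ ¬b = max(0.92, 0.08) = 0.92

0.92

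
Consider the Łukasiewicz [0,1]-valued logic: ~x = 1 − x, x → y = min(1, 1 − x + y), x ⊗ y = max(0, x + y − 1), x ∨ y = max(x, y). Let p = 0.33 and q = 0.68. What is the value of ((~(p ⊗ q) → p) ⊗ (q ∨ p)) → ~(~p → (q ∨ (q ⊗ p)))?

0.98

p ⊗ q = max(0, 0.33 + 0.68 − 1) = max(0, 0.01) = 0.01
~(p ⊗ q) = 1 − 0.01 = 0.99
~(p ⊗ q) → p = min(1, 1 − 0.99 + 0.33) = min(1, 0.34) = 0.34
q ∨ p = max(0.68, 0.33) = 0.68
(~(p ⊗ q) → p) ⊗ (q ∨ p) = max(0, 0.34 + 0.68 − 1) = max(0, 0.02) = 0.02
~p = 1 − 0.33 = 0.67
q ⊗ p = max(0, 0.68 + 0.33 − 1) = max(0, 0.01) = 0.01
q ∨ (q ⊗ p) = max(0.68, 0.01) = 0.68
~p → (q ∨ (q ⊗ p)) = min(1, 1 − 0.67 + 0.68) = min(1, 1.01) = 1.00
~(~p → (q ∨ (q ⊗ p))) = 1 − 1.00 = 0.00
((~(p ⊗ q) → p) ⊗ (q ∨ p)) → ~(~p → (q ∨ (q ⊗ p))) = min(1, 1 − 0.02 + 0.00) = min(1, 0.98) = 0.98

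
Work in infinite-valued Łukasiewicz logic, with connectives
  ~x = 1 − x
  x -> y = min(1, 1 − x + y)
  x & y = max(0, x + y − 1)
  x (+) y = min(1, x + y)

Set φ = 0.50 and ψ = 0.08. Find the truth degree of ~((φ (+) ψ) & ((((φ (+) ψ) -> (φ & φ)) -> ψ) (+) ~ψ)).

φ (+) ψ = min(1, 0.50 + 0.08) = min(1, 0.58) = 0.58
φ & φ = max(0, 0.50 + 0.50 − 1) = max(0, 0.00) = 0.00
(φ (+) ψ) -> (φ & φ) = min(1, 1 − 0.58 + 0.00) = min(1, 0.42) = 0.42
((φ (+) ψ) -> (φ & φ)) -> ψ = min(1, 1 − 0.42 + 0.08) = min(1, 0.66) = 0.66
~ψ = 1 − 0.08 = 0.92
(((φ (+) ψ) -> (φ & φ)) -> ψ) (+) ~ψ = min(1, 0.66 + 0.92) = min(1, 1.58) = 1.00
(φ (+) ψ) & ((((φ (+) ψ) -> (φ & φ)) -> ψ) (+) ~ψ) = max(0, 0.58 + 1.00 − 1) = max(0, 0.58) = 0.58
~((φ (+) ψ) & ((((φ (+) ψ) -> (φ & φ)) -> ψ) (+) ~ψ)) = 1 − 0.58 = 0.42

0.42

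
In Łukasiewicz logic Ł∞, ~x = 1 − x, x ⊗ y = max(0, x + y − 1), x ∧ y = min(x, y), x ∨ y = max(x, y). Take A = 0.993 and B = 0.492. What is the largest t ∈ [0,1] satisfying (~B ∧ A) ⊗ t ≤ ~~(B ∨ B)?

0.984

~B = 1 − 0.492 = 0.508
~B ∧ A = min(0.508, 0.993) = 0.508
So the left factor is ~B ∧ A = 0.508.
B ∨ B = max(0.492, 0.492) = 0.492
~(B ∨ B) = 1 − 0.492 = 0.508
~~(B ∨ B) = 1 − 0.508 = 0.492
So the right-hand bound is ~~(B ∨ B) = 0.492.
The residuum of the Łukasiewicz t-norm gives the supremum: min(1, 1 − 0.508 + 0.492).
1 − 0.508 + 0.492 = 0.984, so t = min(1, 0.984) = 0.984.
Check: 0.508 ⊗ 0.984 = max(0, 0.492) = 0.492 ≤ 0.492.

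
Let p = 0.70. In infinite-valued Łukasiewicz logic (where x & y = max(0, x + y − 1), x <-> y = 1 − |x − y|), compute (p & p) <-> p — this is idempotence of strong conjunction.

p & p = max(0, 0.70 + 0.70 − 1) = max(0, 0.40) = 0.40
(p & p) <-> p = 1 − |0.40 − 0.70| = 1 − 0.30 = 0.70
(The value 0.70 < 1 shows this instance is not satisfied; fails in Ł∞ since a ⊗ a = max(0, 2a−1) ≠ a in general.)

0.70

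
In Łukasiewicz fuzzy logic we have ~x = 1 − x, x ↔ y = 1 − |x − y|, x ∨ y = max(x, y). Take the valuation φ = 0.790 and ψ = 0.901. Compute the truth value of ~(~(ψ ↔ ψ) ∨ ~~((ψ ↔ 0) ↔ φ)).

0.691

ψ ↔ ψ = 1 − |0.901 − 0.901| = 1 − 0.000 = 1.000
~(ψ ↔ ψ) = 1 − 1.000 = 0.000
ψ ↔ 0 = 1 − |0.901 − 0.000| = 1 − 0.901 = 0.099
(ψ ↔ 0) ↔ φ = 1 − |0.099 − 0.790| = 1 − 0.691 = 0.309
~((ψ ↔ 0) ↔ φ) = 1 − 0.309 = 0.691
~~((ψ ↔ 0) ↔ φ) = 1 − 0.691 = 0.309
~(ψ ↔ ψ) ∨ ~~((ψ ↔ 0) ↔ φ) = max(0.000, 0.309) = 0.309
~(~(ψ ↔ ψ) ∨ ~~((ψ ↔ 0) ↔ φ)) = 1 − 0.309 = 0.691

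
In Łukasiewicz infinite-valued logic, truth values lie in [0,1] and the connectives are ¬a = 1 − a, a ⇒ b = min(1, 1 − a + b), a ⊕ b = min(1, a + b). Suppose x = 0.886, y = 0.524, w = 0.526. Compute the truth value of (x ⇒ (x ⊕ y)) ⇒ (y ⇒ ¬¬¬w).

0.950

x ⊕ y = min(1, 0.886 + 0.524) = min(1, 1.410) = 1.000
x ⇒ (x ⊕ y) = min(1, 1 − 0.886 + 1.000) = min(1, 1.114) = 1.000
¬w = 1 − 0.526 = 0.474
¬¬w = 1 − 0.474 = 0.526
¬¬¬w = 1 − 0.526 = 0.474
y ⇒ ¬¬¬w = min(1, 1 − 0.524 + 0.474) = min(1, 0.950) = 0.950
(x ⇒ (x ⊕ y)) ⇒ (y ⇒ ¬¬¬w) = min(1, 1 − 1.000 + 0.950) = min(1, 0.950) = 0.950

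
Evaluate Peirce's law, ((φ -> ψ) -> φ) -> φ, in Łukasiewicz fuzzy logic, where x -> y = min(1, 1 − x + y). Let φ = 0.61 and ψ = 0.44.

φ -> ψ = min(1, 1 − 0.61 + 0.44) = min(1, 0.83) = 0.83
(φ -> ψ) -> φ = min(1, 1 − 0.83 + 0.61) = min(1, 0.78) = 0.78
((φ -> ψ) -> φ) -> φ = min(1, 1 − 0.78 + 0.61) = min(1, 0.83) = 0.83
(The value 0.83 < 1 shows this instance is not satisfied; not a Ł∞-tautology in general.)

0.83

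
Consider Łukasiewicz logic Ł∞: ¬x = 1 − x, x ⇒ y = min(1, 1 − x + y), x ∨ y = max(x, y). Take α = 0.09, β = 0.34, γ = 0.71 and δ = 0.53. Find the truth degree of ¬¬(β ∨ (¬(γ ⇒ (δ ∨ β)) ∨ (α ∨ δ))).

0.53

δ ∨ β = max(0.53, 0.34) = 0.53
γ ⇒ (δ ∨ β) = min(1, 1 − 0.71 + 0.53) = min(1, 0.82) = 0.82
¬(γ ⇒ (δ ∨ β)) = 1 − 0.82 = 0.18
α ∨ δ = max(0.09, 0.53) = 0.53
¬(γ ⇒ (δ ∨ β)) ∨ (α ∨ δ) = max(0.18, 0.53) = 0.53
β ∨ (¬(γ ⇒ (δ ∨ β)) ∨ (α ∨ δ)) = max(0.34, 0.53) = 0.53
¬(β ∨ (¬(γ ⇒ (δ ∨ β)) ∨ (α ∨ δ))) = 1 − 0.53 = 0.47
¬¬(β ∨ (¬(γ ⇒ (δ ∨ β)) ∨ (α ∨ δ))) = 1 − 0.47 = 0.53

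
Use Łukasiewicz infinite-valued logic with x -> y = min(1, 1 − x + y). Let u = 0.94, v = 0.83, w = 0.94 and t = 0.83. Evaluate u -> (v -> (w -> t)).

w -> t = min(1, 1 − 0.94 + 0.83) = min(1, 0.89) = 0.89
v -> (w -> t) = min(1, 1 − 0.83 + 0.89) = min(1, 1.06) = 1.00
u -> (v -> (w -> t)) = min(1, 1 − 0.94 + 1.00) = min(1, 1.06) = 1.00

1.00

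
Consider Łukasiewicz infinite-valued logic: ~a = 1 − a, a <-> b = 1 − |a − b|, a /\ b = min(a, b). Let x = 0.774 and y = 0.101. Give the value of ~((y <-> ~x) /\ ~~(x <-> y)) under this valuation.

~x = 1 − 0.774 = 0.226
y <-> ~x = 1 − |0.101 − 0.226| = 1 − 0.125 = 0.875
x <-> y = 1 − |0.774 − 0.101| = 1 − 0.673 = 0.327
~(x <-> y) = 1 − 0.327 = 0.673
~~(x <-> y) = 1 − 0.673 = 0.327
(y <-> ~x) /\ ~~(x <-> y) = min(0.875, 0.327) = 0.327
~((y <-> ~x) /\ ~~(x <-> y)) = 1 − 0.327 = 0.673

0.673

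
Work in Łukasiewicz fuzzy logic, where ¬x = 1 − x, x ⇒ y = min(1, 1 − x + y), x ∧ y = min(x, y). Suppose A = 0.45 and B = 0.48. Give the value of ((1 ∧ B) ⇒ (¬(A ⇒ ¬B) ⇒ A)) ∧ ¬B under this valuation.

1 ∧ B = min(1.00, 0.48) = 0.48
¬B = 1 − 0.48 = 0.52
A ⇒ ¬B = min(1, 1 − 0.45 + 0.52) = min(1, 1.07) = 1.00
¬(A ⇒ ¬B) = 1 − 1.00 = 0.00
¬(A ⇒ ¬B) ⇒ A = min(1, 1 − 0.00 + 0.45) = min(1, 1.45) = 1.00
(1 ∧ B) ⇒ (¬(A ⇒ ¬B) ⇒ A) = min(1, 1 − 0.48 + 1.00) = min(1, 1.52) = 1.00
((1 ∧ B) ⇒ (¬(A ⇒ ¬B) ⇒ A)) ∧ ¬B = min(1.00, 0.52) = 0.52

0.52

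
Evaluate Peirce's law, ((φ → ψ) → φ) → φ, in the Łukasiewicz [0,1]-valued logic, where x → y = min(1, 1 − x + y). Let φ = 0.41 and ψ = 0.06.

φ → ψ = min(1, 1 − 0.41 + 0.06) = min(1, 0.65) = 0.65
(φ → ψ) → φ = min(1, 1 − 0.65 + 0.41) = min(1, 0.76) = 0.76
((φ → ψ) → φ) → φ = min(1, 1 − 0.76 + 0.41) = min(1, 0.65) = 0.65
(The value 0.65 < 1 shows this instance is not satisfied; not a Ł∞-tautology in general.)

0.65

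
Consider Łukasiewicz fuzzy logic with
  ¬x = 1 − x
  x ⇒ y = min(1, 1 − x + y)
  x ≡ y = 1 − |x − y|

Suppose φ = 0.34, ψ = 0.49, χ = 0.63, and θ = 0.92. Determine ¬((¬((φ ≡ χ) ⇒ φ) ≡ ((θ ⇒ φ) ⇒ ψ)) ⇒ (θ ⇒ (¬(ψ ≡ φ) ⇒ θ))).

0.00

φ ≡ χ = 1 − |0.34 − 0.63| = 1 − 0.29 = 0.71
(φ ≡ χ) ⇒ φ = min(1, 1 − 0.71 + 0.34) = min(1, 0.63) = 0.63
¬((φ ≡ χ) ⇒ φ) = 1 − 0.63 = 0.37
θ ⇒ φ = min(1, 1 − 0.92 + 0.34) = min(1, 0.42) = 0.42
(θ ⇒ φ) ⇒ ψ = min(1, 1 − 0.42 + 0.49) = min(1, 1.07) = 1.00
¬((φ ≡ χ) ⇒ φ) ≡ ((θ ⇒ φ) ⇒ ψ) = 1 − |0.37 − 1.00| = 1 − 0.63 = 0.37
ψ ≡ φ = 1 − |0.49 − 0.34| = 1 − 0.15 = 0.85
¬(ψ ≡ φ) = 1 − 0.85 = 0.15
¬(ψ ≡ φ) ⇒ θ = min(1, 1 − 0.15 + 0.92) = min(1, 1.77) = 1.00
θ ⇒ (¬(ψ ≡ φ) ⇒ θ) = min(1, 1 − 0.92 + 1.00) = min(1, 1.08) = 1.00
(¬((φ ≡ χ) ⇒ φ) ≡ ((θ ⇒ φ) ⇒ ψ)) ⇒ (θ ⇒ (¬(ψ ≡ φ) ⇒ θ)) = min(1, 1 − 0.37 + 1.00) = min(1, 1.63) = 1.00
¬((¬((φ ≡ χ) ⇒ φ) ≡ ((θ ⇒ φ) ⇒ ψ)) ⇒ (θ ⇒ (¬(ψ ≡ φ) ⇒ θ))) = 1 − 1.00 = 0.00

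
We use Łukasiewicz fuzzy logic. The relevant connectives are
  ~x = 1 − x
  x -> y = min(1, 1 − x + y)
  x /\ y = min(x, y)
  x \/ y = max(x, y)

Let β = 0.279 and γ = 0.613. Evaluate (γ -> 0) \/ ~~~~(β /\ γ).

0.387

γ -> 0 = min(1, 1 − 0.613 + 0.000) = min(1, 0.387) = 0.387
β /\ γ = min(0.279, 0.613) = 0.279
~(β /\ γ) = 1 − 0.279 = 0.721
~~(β /\ γ) = 1 − 0.721 = 0.279
~~~(β /\ γ) = 1 − 0.279 = 0.721
~~~~(β /\ γ) = 1 − 0.721 = 0.279
(γ -> 0) \/ ~~~~(β /\ γ) = max(0.387, 0.279) = 0.387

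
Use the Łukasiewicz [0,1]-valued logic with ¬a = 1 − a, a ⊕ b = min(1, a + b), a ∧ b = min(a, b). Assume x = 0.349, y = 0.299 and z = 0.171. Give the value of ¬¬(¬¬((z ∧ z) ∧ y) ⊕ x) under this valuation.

0.520

z ∧ z = min(0.171, 0.171) = 0.171
(z ∧ z) ∧ y = min(0.171, 0.299) = 0.171
¬((z ∧ z) ∧ y) = 1 − 0.171 = 0.829
¬¬((z ∧ z) ∧ y) = 1 − 0.829 = 0.171
¬¬((z ∧ z) ∧ y) ⊕ x = min(1, 0.171 + 0.349) = min(1, 0.520) = 0.520
¬(¬¬((z ∧ z) ∧ y) ⊕ x) = 1 − 0.520 = 0.480
¬¬(¬¬((z ∧ z) ∧ y) ⊕ x) = 1 − 0.480 = 0.520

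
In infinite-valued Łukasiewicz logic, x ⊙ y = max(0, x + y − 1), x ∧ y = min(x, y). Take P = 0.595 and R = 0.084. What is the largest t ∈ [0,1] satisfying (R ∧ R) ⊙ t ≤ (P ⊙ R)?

R ∧ R = min(0.084, 0.084) = 0.084
So the left factor is R ∧ R = 0.084.
P ⊙ R = max(0, 0.595 + 0.084 − 1) = max(0, -0.321) = 0.000
So the right-hand bound is P ⊙ R = 0.000.
The residuum of the Łukasiewicz t-norm gives the supremum: min(1, 1 − 0.084 + 0.000).
1 − 0.084 + 0.000 = 0.916, so t = min(1, 0.916) = 0.916.
Check: 0.084 ⊙ 0.916 = max(0, 0.000) = 0.000 ≤ 0.000.

0.916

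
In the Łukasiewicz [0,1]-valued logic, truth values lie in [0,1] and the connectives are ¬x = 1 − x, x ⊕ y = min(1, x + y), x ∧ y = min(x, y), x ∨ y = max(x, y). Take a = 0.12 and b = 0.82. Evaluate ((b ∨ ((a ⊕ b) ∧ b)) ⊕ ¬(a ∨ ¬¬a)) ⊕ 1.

a ⊕ b = min(1, 0.12 + 0.82) = min(1, 0.94) = 0.94
(a ⊕ b) ∧ b = min(0.94, 0.82) = 0.82
b ∨ ((a ⊕ b) ∧ b) = max(0.82, 0.82) = 0.82
¬a = 1 − 0.12 = 0.88
¬¬a = 1 − 0.88 = 0.12
a ∨ ¬¬a = max(0.12, 0.12) = 0.12
¬(a ∨ ¬¬a) = 1 − 0.12 = 0.88
(b ∨ ((a ⊕ b) ∧ b)) ⊕ ¬(a ∨ ¬¬a) = min(1, 0.82 + 0.88) = min(1, 1.70) = 1.00
((b ∨ ((a ⊕ b) ∧ b)) ⊕ ¬(a ∨ ¬¬a)) ⊕ 1 = min(1, 1.00 + 1.00) = min(1, 2.00) = 1.00

1.00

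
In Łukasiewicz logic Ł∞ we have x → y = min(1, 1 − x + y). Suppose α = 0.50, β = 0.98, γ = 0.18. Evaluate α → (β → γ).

β → γ = min(1, 1 − 0.98 + 0.18) = min(1, 0.20) = 0.20
α → (β → γ) = min(1, 1 − 0.50 + 0.20) = min(1, 0.70) = 0.70

0.70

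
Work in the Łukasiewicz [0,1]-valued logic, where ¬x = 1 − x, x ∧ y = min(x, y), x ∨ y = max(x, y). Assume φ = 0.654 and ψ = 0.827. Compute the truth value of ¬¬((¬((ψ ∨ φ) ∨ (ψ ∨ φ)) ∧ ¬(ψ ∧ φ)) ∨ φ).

0.654

ψ ∨ φ = max(0.827, 0.654) = 0.827
(ψ ∨ φ) ∨ (ψ ∨ φ) = max(0.827, 0.827) = 0.827
¬((ψ ∨ φ) ∨ (ψ ∨ φ)) = 1 − 0.827 = 0.173
ψ ∧ φ = min(0.827, 0.654) = 0.654
¬(ψ ∧ φ) = 1 − 0.654 = 0.346
¬((ψ ∨ φ) ∨ (ψ ∨ φ)) ∧ ¬(ψ ∧ φ) = min(0.173, 0.346) = 0.173
(¬((ψ ∨ φ) ∨ (ψ ∨ φ)) ∧ ¬(ψ ∧ φ)) ∨ φ = max(0.173, 0.654) = 0.654
¬((¬((ψ ∨ φ) ∨ (ψ ∨ φ)) ∧ ¬(ψ ∧ φ)) ∨ φ) = 1 − 0.654 = 0.346
¬¬((¬((ψ ∨ φ) ∨ (ψ ∨ φ)) ∧ ¬(ψ ∧ φ)) ∨ φ) = 1 − 0.346 = 0.654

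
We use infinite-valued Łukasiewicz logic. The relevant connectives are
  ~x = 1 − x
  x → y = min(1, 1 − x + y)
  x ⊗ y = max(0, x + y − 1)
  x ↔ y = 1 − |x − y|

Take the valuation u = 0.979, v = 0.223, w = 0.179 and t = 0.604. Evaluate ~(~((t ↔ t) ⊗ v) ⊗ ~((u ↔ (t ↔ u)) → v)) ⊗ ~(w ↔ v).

t ↔ t = 1 − |0.604 − 0.604| = 1 − 0.000 = 1.000
(t ↔ t) ⊗ v = max(0, 1.000 + 0.223 − 1) = max(0, 0.223) = 0.223
~((t ↔ t) ⊗ v) = 1 − 0.223 = 0.777
t ↔ u = 1 − |0.604 − 0.979| = 1 − 0.375 = 0.625
u ↔ (t ↔ u) = 1 − |0.979 − 0.625| = 1 − 0.354 = 0.646
(u ↔ (t ↔ u)) → v = min(1, 1 − 0.646 + 0.223) = min(1, 0.577) = 0.577
~((u ↔ (t ↔ u)) → v) = 1 − 0.577 = 0.423
~((t ↔ t) ⊗ v) ⊗ ~((u ↔ (t ↔ u)) → v) = max(0, 0.777 + 0.423 − 1) = max(0, 0.200) = 0.200
~(~((t ↔ t) ⊗ v) ⊗ ~((u ↔ (t ↔ u)) → v)) = 1 − 0.200 = 0.800
w ↔ v = 1 − |0.179 − 0.223| = 1 − 0.044 = 0.956
~(w ↔ v) = 1 − 0.956 = 0.044
~(~((t ↔ t) ⊗ v) ⊗ ~((u ↔ (t ↔ u)) → v)) ⊗ ~(w ↔ v) = max(0, 0.800 + 0.044 − 1) = max(0, -0.156) = 0.000

0.000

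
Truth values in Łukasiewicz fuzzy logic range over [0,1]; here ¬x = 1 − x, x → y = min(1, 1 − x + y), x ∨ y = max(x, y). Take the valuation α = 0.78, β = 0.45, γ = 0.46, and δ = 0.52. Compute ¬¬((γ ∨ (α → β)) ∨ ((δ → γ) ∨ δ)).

α → β = min(1, 1 − 0.78 + 0.45) = min(1, 0.67) = 0.67
γ ∨ (α → β) = max(0.46, 0.67) = 0.67
δ → γ = min(1, 1 − 0.52 + 0.46) = min(1, 0.94) = 0.94
(δ → γ) ∨ δ = max(0.94, 0.52) = 0.94
(γ ∨ (α → β)) ∨ ((δ → γ) ∨ δ) = max(0.67, 0.94) = 0.94
¬((γ ∨ (α → β)) ∨ ((δ → γ) ∨ δ)) = 1 − 0.94 = 0.06
¬¬((γ ∨ (α → β)) ∨ ((δ → γ) ∨ δ)) = 1 − 0.06 = 0.94

0.94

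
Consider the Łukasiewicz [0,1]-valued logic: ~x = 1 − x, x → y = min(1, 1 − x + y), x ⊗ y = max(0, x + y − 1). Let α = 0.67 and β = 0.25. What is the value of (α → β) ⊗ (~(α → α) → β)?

α → β = min(1, 1 − 0.67 + 0.25) = min(1, 0.58) = 0.58
α → α = min(1, 1 − 0.67 + 0.67) = min(1, 1.00) = 1.00
~(α → α) = 1 − 1.00 = 0.00
~(α → α) → β = min(1, 1 − 0.00 + 0.25) = min(1, 1.25) = 1.00
(α → β) ⊗ (~(α → α) → β) = max(0, 0.58 + 1.00 − 1) = max(0, 0.58) = 0.58

0.58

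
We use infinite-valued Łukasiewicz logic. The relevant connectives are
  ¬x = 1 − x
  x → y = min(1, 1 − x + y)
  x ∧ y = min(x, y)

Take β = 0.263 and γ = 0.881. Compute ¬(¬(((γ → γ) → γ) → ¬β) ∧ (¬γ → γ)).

γ → γ = min(1, 1 − 0.881 + 0.881) = min(1, 1.000) = 1.000
(γ → γ) → γ = min(1, 1 − 1.000 + 0.881) = min(1, 0.881) = 0.881
¬β = 1 − 0.263 = 0.737
((γ → γ) → γ) → ¬β = min(1, 1 − 0.881 + 0.737) = min(1, 0.856) = 0.856
¬(((γ → γ) → γ) → ¬β) = 1 − 0.856 = 0.144
¬γ = 1 − 0.881 = 0.119
¬γ → γ = min(1, 1 − 0.119 + 0.881) = min(1, 1.762) = 1.000
¬(((γ → γ) → γ) → ¬β) ∧ (¬γ → γ) = min(0.144, 1.000) = 0.144
¬(¬(((γ → γ) → γ) → ¬β) ∧ (¬γ → γ)) = 1 − 0.144 = 0.856

0.856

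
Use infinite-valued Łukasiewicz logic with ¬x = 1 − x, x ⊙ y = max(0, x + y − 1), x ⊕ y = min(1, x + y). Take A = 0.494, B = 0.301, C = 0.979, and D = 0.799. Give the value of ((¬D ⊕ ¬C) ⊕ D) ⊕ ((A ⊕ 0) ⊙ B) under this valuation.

1.000

¬D = 1 − 0.799 = 0.201
¬C = 1 − 0.979 = 0.021
¬D ⊕ ¬C = min(1, 0.201 + 0.021) = min(1, 0.222) = 0.222
(¬D ⊕ ¬C) ⊕ D = min(1, 0.222 + 0.799) = min(1, 1.021) = 1.000
A ⊕ 0 = min(1, 0.494 + 0.000) = min(1, 0.494) = 0.494
(A ⊕ 0) ⊙ B = max(0, 0.494 + 0.301 − 1) = max(0, -0.205) = 0.000
((¬D ⊕ ¬C) ⊕ D) ⊕ ((A ⊕ 0) ⊙ B) = min(1, 1.000 + 0.000) = min(1, 1.000) = 1.000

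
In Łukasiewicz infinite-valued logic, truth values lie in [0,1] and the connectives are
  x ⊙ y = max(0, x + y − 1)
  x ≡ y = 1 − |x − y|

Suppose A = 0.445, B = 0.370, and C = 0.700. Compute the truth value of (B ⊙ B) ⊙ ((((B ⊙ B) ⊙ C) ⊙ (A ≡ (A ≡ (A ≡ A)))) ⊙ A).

B ⊙ B = max(0, 0.370 + 0.370 − 1) = max(0, -0.260) = 0.000
(B ⊙ B) ⊙ C = max(0, 0.000 + 0.700 − 1) = max(0, -0.300) = 0.000
A ≡ A = 1 − |0.445 − 0.445| = 1 − 0.000 = 1.000
A ≡ (A ≡ A) = 1 − |0.445 − 1.000| = 1 − 0.555 = 0.445
A ≡ (A ≡ (A ≡ A)) = 1 − |0.445 − 0.445| = 1 − 0.000 = 1.000
((B ⊙ B) ⊙ C) ⊙ (A ≡ (A ≡ (A ≡ A))) = max(0, 0.000 + 1.000 − 1) = max(0, 0.000) = 0.000
(((B ⊙ B) ⊙ C) ⊙ (A ≡ (A ≡ (A ≡ A)))) ⊙ A = max(0, 0.000 + 0.445 − 1) = max(0, -0.555) = 0.000
(B ⊙ B) ⊙ ((((B ⊙ B) ⊙ C) ⊙ (A ≡ (A ≡ (A ≡ A)))) ⊙ A) = max(0, 0.000 + 0.000 − 1) = max(0, -1.000) = 0.000

0.000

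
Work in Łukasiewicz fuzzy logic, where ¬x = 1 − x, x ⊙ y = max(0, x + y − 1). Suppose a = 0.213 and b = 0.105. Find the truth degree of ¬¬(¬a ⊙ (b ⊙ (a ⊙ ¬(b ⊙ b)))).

¬a = 1 − 0.213 = 0.787
b ⊙ b = max(0, 0.105 + 0.105 − 1) = max(0, -0.790) = 0.000
¬(b ⊙ b) = 1 − 0.000 = 1.000
a ⊙ ¬(b ⊙ b) = max(0, 0.213 + 1.000 − 1) = max(0, 0.213) = 0.213
b ⊙ (a ⊙ ¬(b ⊙ b)) = max(0, 0.105 + 0.213 − 1) = max(0, -0.682) = 0.000
¬a ⊙ (b ⊙ (a ⊙ ¬(b ⊙ b))) = max(0, 0.787 + 0.000 − 1) = max(0, -0.213) = 0.000
¬(¬a ⊙ (b ⊙ (a ⊙ ¬(b ⊙ b)))) = 1 − 0.000 = 1.000
¬¬(¬a ⊙ (b ⊙ (a ⊙ ¬(b ⊙ b)))) = 1 − 1.000 = 0.000

0.000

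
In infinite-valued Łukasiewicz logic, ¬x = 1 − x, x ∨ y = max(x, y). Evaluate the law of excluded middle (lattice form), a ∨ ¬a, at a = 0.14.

0.86

¬a = 1 − 0.14 = 0.86
a ∨ ¬a = max(0.14, 0.86) = 0.86
(The value 0.86 < 1 shows this instance is not satisfied; not a Ł∞-tautology — its value is max(a, 1−a).)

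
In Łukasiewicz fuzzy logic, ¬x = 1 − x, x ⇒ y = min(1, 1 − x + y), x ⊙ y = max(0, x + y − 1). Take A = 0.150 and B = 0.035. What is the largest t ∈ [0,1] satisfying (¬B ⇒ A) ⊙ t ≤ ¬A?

1.000

¬B = 1 − 0.035 = 0.965
¬B ⇒ A = min(1, 1 − 0.965 + 0.150) = min(1, 0.185) = 0.185
So the left factor is ¬B ⇒ A = 0.185.
¬A = 1 − 0.150 = 0.850
So the right-hand bound is ¬A = 0.850.
The residuum of the Łukasiewicz t-norm gives the supremum: min(1, 1 − 0.185 + 0.850).
1 − 0.185 + 0.850 = 1.665, so t = min(1, 1.665) = 1.000.
Check: 0.185 ⊙ 1.000 = max(0, 0.185) = 0.185 ≤ 0.850.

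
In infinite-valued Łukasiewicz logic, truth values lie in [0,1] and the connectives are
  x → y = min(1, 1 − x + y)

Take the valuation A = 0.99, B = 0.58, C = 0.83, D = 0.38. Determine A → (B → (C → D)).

0.98

C → D = min(1, 1 − 0.83 + 0.38) = min(1, 0.55) = 0.55
B → (C → D) = min(1, 1 − 0.58 + 0.55) = min(1, 0.97) = 0.97
A → (B → (C → D)) = min(1, 1 − 0.99 + 0.97) = min(1, 0.98) = 0.98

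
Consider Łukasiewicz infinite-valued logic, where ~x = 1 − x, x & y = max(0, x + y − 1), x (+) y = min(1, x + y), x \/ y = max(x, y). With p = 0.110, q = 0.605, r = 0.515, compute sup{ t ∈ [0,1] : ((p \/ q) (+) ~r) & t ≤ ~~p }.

p \/ q = max(0.110, 0.605) = 0.605
~r = 1 − 0.515 = 0.485
(p \/ q) (+) ~r = min(1, 0.605 + 0.485) = min(1, 1.090) = 1.000
So the left factor is (p \/ q) (+) ~r = 1.000.
~p = 1 − 0.110 = 0.890
~~p = 1 − 0.890 = 0.110
So the right-hand bound is ~~p = 0.110.
The residuum of the Łukasiewicz t-norm gives the supremum: min(1, 1 − 1.000 + 0.110).
1 − 1.000 + 0.110 = 0.110, so t = min(1, 0.110) = 0.110.
Check: 1.000 & 0.110 = max(0, 0.110) = 0.110 ≤ 0.110.

0.110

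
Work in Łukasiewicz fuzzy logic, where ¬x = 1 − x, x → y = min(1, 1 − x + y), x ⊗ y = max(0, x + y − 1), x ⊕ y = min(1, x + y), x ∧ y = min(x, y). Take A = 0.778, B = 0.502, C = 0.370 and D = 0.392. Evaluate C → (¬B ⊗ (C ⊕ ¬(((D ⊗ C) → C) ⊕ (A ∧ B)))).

0.630

¬B = 1 − 0.502 = 0.498
D ⊗ C = max(0, 0.392 + 0.370 − 1) = max(0, -0.238) = 0.000
(D ⊗ C) → C = min(1, 1 − 0.000 + 0.370) = min(1, 1.370) = 1.000
A ∧ B = min(0.778, 0.502) = 0.502
((D ⊗ C) → C) ⊕ (A ∧ B) = min(1, 1.000 + 0.502) = min(1, 1.502) = 1.000
¬(((D ⊗ C) → C) ⊕ (A ∧ B)) = 1 − 1.000 = 0.000
C ⊕ ¬(((D ⊗ C) → C) ⊕ (A ∧ B)) = min(1, 0.370 + 0.000) = min(1, 0.370) = 0.370
¬B ⊗ (C ⊕ ¬(((D ⊗ C) → C) ⊕ (A ∧ B))) = max(0, 0.498 + 0.370 − 1) = max(0, -0.132) = 0.000
C → (¬B ⊗ (C ⊕ ¬(((D ⊗ C) → C) ⊕ (A ∧ B)))) = min(1, 1 − 0.370 + 0.000) = min(1, 0.630) = 0.630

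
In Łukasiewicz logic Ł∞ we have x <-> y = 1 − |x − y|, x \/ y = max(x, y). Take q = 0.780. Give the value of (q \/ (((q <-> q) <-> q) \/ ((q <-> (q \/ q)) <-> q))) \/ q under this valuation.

0.780

q <-> q = 1 − |0.780 − 0.780| = 1 − 0.000 = 1.000
(q <-> q) <-> q = 1 − |1.000 − 0.780| = 1 − 0.220 = 0.780
q \/ q = max(0.780, 0.780) = 0.780
q <-> (q \/ q) = 1 − |0.780 − 0.780| = 1 − 0.000 = 1.000
(q <-> (q \/ q)) <-> q = 1 − |1.000 − 0.780| = 1 − 0.220 = 0.780
((q <-> q) <-> q) \/ ((q <-> (q \/ q)) <-> q) = max(0.780, 0.780) = 0.780
q \/ (((q <-> q) <-> q) \/ ((q <-> (q \/ q)) <-> q)) = max(0.780, 0.780) = 0.780
(q \/ (((q <-> q) <-> q) \/ ((q <-> (q \/ q)) <-> q))) \/ q = max(0.780, 0.780) = 0.780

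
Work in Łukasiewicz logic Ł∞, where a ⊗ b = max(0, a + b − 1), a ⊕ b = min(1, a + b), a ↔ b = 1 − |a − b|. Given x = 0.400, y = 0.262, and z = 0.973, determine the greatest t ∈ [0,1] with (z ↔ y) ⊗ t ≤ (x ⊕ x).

1.000

z ↔ y = 1 − |0.973 − 0.262| = 1 − 0.711 = 0.289
So the left factor is z ↔ y = 0.289.
x ⊕ x = min(1, 0.400 + 0.400) = min(1, 0.800) = 0.800
So the right-hand bound is x ⊕ x = 0.800.
The residuum of the Łukasiewicz t-norm gives the supremum: min(1, 1 − 0.289 + 0.800).
1 − 0.289 + 0.800 = 1.511, so t = min(1, 1.511) = 1.000.
Check: 0.289 ⊗ 1.000 = max(0, 0.289) = 0.289 ≤ 0.800.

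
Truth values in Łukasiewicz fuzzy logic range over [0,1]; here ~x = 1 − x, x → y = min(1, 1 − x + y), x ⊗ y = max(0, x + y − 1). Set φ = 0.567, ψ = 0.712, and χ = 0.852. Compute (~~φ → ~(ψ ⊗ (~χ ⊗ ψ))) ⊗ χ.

~φ = 1 − 0.567 = 0.433
~~φ = 1 − 0.433 = 0.567
~χ = 1 − 0.852 = 0.148
~χ ⊗ ψ = max(0, 0.148 + 0.712 − 1) = max(0, -0.140) = 0.000
ψ ⊗ (~χ ⊗ ψ) = max(0, 0.712 + 0.000 − 1) = max(0, -0.288) = 0.000
~(ψ ⊗ (~χ ⊗ ψ)) = 1 − 0.000 = 1.000
~~φ → ~(ψ ⊗ (~χ ⊗ ψ)) = min(1, 1 − 0.567 + 1.000) = min(1, 1.433) = 1.000
(~~φ → ~(ψ ⊗ (~χ ⊗ ψ))) ⊗ χ = max(0, 1.000 + 0.852 − 1) = max(0, 0.852) = 0.852

0.852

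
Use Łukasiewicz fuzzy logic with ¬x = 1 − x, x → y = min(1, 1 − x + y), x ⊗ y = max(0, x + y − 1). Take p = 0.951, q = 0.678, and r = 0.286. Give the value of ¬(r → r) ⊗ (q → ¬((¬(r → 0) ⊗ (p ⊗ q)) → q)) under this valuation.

r → r = min(1, 1 − 0.286 + 0.286) = min(1, 1.000) = 1.000
¬(r → r) = 1 − 1.000 = 0.000
r → 0 = min(1, 1 − 0.286 + 0.000) = min(1, 0.714) = 0.714
¬(r → 0) = 1 − 0.714 = 0.286
p ⊗ q = max(0, 0.951 + 0.678 − 1) = max(0, 0.629) = 0.629
¬(r → 0) ⊗ (p ⊗ q) = max(0, 0.286 + 0.629 − 1) = max(0, -0.085) = 0.000
(¬(r → 0) ⊗ (p ⊗ q)) → q = min(1, 1 − 0.000 + 0.678) = min(1, 1.678) = 1.000
¬((¬(r → 0) ⊗ (p ⊗ q)) → q) = 1 − 1.000 = 0.000
q → ¬((¬(r → 0) ⊗ (p ⊗ q)) → q) = min(1, 1 − 0.678 + 0.000) = min(1, 0.322) = 0.322
¬(r → r) ⊗ (q → ¬((¬(r → 0) ⊗ (p ⊗ q)) → q)) = max(0, 0.000 + 0.322 − 1) = max(0, -0.678) = 0.000

0.000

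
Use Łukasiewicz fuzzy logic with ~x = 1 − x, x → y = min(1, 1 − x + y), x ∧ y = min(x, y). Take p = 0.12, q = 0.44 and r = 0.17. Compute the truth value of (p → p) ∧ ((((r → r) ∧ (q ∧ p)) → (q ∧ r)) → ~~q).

p → p = min(1, 1 − 0.12 + 0.12) = min(1, 1.00) = 1.00
r → r = min(1, 1 − 0.17 + 0.17) = min(1, 1.00) = 1.00
q ∧ p = min(0.44, 0.12) = 0.12
(r → r) ∧ (q ∧ p) = min(1.00, 0.12) = 0.12
q ∧ r = min(0.44, 0.17) = 0.17
((r → r) ∧ (q ∧ p)) → (q ∧ r) = min(1, 1 − 0.12 + 0.17) = min(1, 1.05) = 1.00
~q = 1 − 0.44 = 0.56
~~q = 1 − 0.56 = 0.44
(((r → r) ∧ (q ∧ p)) → (q ∧ r)) → ~~q = min(1, 1 − 1.00 + 0.44) = min(1, 0.44) = 0.44
(p → p) ∧ ((((r → r) ∧ (q ∧ p)) → (q ∧ r)) → ~~q) = min(1.00, 0.44) = 0.44

0.44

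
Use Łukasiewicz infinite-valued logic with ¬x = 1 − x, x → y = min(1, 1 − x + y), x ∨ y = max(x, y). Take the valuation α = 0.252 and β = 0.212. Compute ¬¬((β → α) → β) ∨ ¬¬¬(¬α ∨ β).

β → α = min(1, 1 − 0.212 + 0.252) = min(1, 1.040) = 1.000
(β → α) → β = min(1, 1 − 1.000 + 0.212) = min(1, 0.212) = 0.212
¬((β → α) → β) = 1 − 0.212 = 0.788
¬¬((β → α) → β) = 1 − 0.788 = 0.212
¬α = 1 − 0.252 = 0.748
¬α ∨ β = max(0.748, 0.212) = 0.748
¬(¬α ∨ β) = 1 − 0.748 = 0.252
¬¬(¬α ∨ β) = 1 − 0.252 = 0.748
¬¬¬(¬α ∨ β) = 1 − 0.748 = 0.252
¬¬((β → α) → β) ∨ ¬¬¬(¬α ∨ β) = max(0.212, 0.252) = 0.252

0.252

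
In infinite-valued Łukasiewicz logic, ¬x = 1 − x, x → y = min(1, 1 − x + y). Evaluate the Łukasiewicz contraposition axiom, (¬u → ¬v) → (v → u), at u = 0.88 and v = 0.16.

1.00

¬u = 1 − 0.88 = 0.12
¬v = 1 − 0.16 = 0.84
¬u → ¬v = min(1, 1 − 0.12 + 0.84) = min(1, 1.72) = 1.00
v → u = min(1, 1 − 0.16 + 0.88) = min(1, 1.72) = 1.00
(¬u → ¬v) → (v → u) = min(1, 1 − 1.00 + 1.00) = min(1, 1.00) = 1.00
(As expected: an axiom of Ł∞, always 1.)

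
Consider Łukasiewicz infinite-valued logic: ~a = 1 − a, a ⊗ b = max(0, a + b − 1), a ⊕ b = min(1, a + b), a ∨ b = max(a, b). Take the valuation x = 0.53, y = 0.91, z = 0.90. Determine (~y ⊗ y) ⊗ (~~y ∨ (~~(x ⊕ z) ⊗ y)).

~y = 1 − 0.91 = 0.09
~y ⊗ y = max(0, 0.09 + 0.91 − 1) = max(0, 0.00) = 0.00
~~y = 1 − 0.09 = 0.91
x ⊕ z = min(1, 0.53 + 0.90) = min(1, 1.43) = 1.00
~(x ⊕ z) = 1 − 1.00 = 0.00
~~(x ⊕ z) = 1 − 0.00 = 1.00
~~(x ⊕ z) ⊗ y = max(0, 1.00 + 0.91 − 1) = max(0, 0.91) = 0.91
~~y ∨ (~~(x ⊕ z) ⊗ y) = max(0.91, 0.91) = 0.91
(~y ⊗ y) ⊗ (~~y ∨ (~~(x ⊕ z) ⊗ y)) = max(0, 0.00 + 0.91 − 1) = max(0, -0.09) = 0.00

0.00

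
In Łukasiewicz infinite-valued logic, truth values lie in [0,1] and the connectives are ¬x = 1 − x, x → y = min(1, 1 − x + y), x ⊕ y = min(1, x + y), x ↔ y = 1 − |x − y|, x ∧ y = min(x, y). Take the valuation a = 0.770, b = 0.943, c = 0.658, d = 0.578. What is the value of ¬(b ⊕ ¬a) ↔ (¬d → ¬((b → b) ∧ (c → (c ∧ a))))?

0.422

¬a = 1 − 0.770 = 0.230
b ⊕ ¬a = min(1, 0.943 + 0.230) = min(1, 1.173) = 1.000
¬(b ⊕ ¬a) = 1 − 1.000 = 0.000
¬d = 1 − 0.578 = 0.422
b → b = min(1, 1 − 0.943 + 0.943) = min(1, 1.000) = 1.000
c ∧ a = min(0.658, 0.770) = 0.658
c → (c ∧ a) = min(1, 1 − 0.658 + 0.658) = min(1, 1.000) = 1.000
(b → b) ∧ (c → (c ∧ a)) = min(1.000, 1.000) = 1.000
¬((b → b) ∧ (c → (c ∧ a))) = 1 − 1.000 = 0.000
¬d → ¬((b → b) ∧ (c → (c ∧ a))) = min(1, 1 − 0.422 + 0.000) = min(1, 0.578) = 0.578
¬(b ⊕ ¬a) ↔ (¬d → ¬((b → b) ∧ (c → (c ∧ a)))) = 1 − |0.000 − 0.578| = 1 − 0.578 = 0.422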